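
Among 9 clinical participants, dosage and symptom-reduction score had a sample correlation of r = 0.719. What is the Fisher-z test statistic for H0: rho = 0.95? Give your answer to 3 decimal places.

-2.269

z_r = atanh(0.719) = 0.905572,  z_0 = atanh(0.95) = 1.831781
SE = 1/√(n−3) = 1/√6 = 0.408248
z = (z_r − z_0)/SE = (0.905572 − 1.831781) / 0.408248 = -0.926209 / 0.408248 = -2.269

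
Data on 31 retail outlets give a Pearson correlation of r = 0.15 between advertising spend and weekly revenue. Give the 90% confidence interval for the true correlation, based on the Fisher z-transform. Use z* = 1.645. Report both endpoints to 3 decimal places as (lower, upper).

(-0.158, 0.432)

z_r = atanh(0.15) = 0.151140;  SE = 1/√(n−3) = 1/√28 = 0.188982
z-limits: 0.151140 ± 1.645·0.188982 = 0.151140 ± 0.310875 = [-0.159735, 0.462015]
ρ-limits: (tanh -0.159735, tanh 0.462015) = (-0.158, 0.432)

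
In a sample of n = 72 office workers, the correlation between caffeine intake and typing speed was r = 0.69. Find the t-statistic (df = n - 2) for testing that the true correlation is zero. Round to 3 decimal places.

7.976

1 − r² = 1 − 0.4761 = 0.5239;  √(1−r²) = 0.723809
√(n−2) = √70 = 8.366600
t = r·√(n−2)/√(1−r²) = 0.69 · 8.366600 / 0.723809 = 7.976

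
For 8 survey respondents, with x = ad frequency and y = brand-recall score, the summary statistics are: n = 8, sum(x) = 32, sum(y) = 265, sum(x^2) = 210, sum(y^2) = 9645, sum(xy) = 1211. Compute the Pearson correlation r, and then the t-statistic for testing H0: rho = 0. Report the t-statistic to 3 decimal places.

S_xy = nΣxy − ΣxΣy = 8·1211 − 32·265 = 9688 − 8480 = 1208
S_xx = nΣx² − (Σx)² = 8·210 − 32² = 1680 − 1024 = 656
S_yy = nΣy² − (Σy)² = 8·9645 − 265² = 77160 − 70225 = 6935
r = S_xy / √(S_xx·S_yy) = 1208 / √(656·6935) = 1208 / √4549360 = 1208 / 2132.9229 = 0.5664
t = r·√(n−2)/√(1−r²) = 0.5664·√6 / √(1−0.320809) = 1.387391 / 0.824130 = 1.683

1.683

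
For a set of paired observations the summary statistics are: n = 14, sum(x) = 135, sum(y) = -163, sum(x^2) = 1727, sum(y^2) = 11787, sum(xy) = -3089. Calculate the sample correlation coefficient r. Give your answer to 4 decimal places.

-0.7399

Numerator: nΣxy − (Σx)(Σy) = 14·(-3089) − (135)(-163) = -21241
Denominator: √[(nΣx²−(Σx)²)(nΣy²−(Σy)²)]
  nΣx²−(Σx)² = 14·1727 − 18225 = 5953;  nΣy²−(Σy)² = 14·11787 − 26569 = 138449
  √(5953·138449) = √824186897 = 28708.6554
r = -21241 / 28708.6554 = -0.7399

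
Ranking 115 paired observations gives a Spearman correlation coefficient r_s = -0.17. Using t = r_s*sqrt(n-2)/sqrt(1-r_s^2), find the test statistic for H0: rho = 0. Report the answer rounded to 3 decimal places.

-1.834

1 − r_s² = 1 − 0.0289 = 0.9711;  √(1−r_s²) = 0.985444
√(n−2) = √113 = 10.630146
t = r_s·√(n−2)/√(1−r_s²) = -0.17 · 10.630146 / 0.985444 = -1.834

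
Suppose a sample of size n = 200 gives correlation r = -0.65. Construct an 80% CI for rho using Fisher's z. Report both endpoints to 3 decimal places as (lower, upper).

Fisher z: z_r = atanh(r) = ½·ln((1+(-0.65))/(1−(-0.65))) = -0.775299
SE(z) = 1/√(n−3) = 1/√197 = 0.071247
80% ⇒ z* = 1.282; margin = 1.282·0.071247 = 0.091339
CI on z-scale: (-0.866638, -0.683960)
Back-transform: tanh(-0.866638) = -0.699662, tanh(-0.683960) = -0.594088

(-0.700, -0.594)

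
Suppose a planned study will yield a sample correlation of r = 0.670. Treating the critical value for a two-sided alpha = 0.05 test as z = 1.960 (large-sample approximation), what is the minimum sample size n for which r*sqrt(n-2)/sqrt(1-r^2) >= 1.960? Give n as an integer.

7

Need r·√(n−2)/√(1−r²) ≥ 1.960
√(n−2) ≥ 1.960·√(1−0.448900) / 0.670 = 1.960·0.742361 / 0.670 = 2.1717
n−2 ≥ 4.7163  ⇒  n ≥ 6.7163
Smallest integer n = 7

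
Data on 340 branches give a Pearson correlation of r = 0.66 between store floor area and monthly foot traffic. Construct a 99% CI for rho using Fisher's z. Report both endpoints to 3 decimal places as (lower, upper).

Fisher z: z_r = atanh(r) = ½·ln((1+0.66)/(1−0.66)) = 0.792814
SE(z) = 1/√(n−3) = 1/√337 = 0.054473
99% ⇒ z* = 2.576; margin = 2.576·0.054473 = 0.140322
CI on z-scale: (0.652492, 0.933136)
Back-transform: tanh(0.652492) = 0.573345, tanh(0.933136) = 0.732053

(0.573, 0.732)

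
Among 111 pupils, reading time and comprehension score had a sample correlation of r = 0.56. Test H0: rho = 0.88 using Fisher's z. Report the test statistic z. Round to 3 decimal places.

-7.721

z_r = atanh(0.56) = 0.632833,  z_0 = atanh(0.88) = 1.375768
SE = 1/√(n−3) = 1/√108 = 0.096225
z = (z_r − z_0)/SE = (0.632833 − 1.375768) / 0.096225 = -0.742935 / 0.096225 = -7.721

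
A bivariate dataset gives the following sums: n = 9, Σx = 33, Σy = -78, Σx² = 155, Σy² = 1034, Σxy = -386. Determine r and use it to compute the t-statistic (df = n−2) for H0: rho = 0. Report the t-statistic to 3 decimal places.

Numerator: nΣxy − (Σx)(Σy) = 9·(-386) − (33)(-78) = -900
Denominator: √[(nΣx²−(Σx)²)(nΣy²−(Σy)²)]
  nΣx²−(Σx)² = 9·155 − 1089 = 306;  nΣy²−(Σy)² = 9·1034 − 6084 = 3222
  √(306·3222) = √985932 = 992.9411
r = -900 / 992.9411 = -0.9064
t = r·√(n−2)/√(1−r²) = -0.9064·√7 / √(1−0.821561) = -2.398109 / 0.422420 = -5.677

-5.677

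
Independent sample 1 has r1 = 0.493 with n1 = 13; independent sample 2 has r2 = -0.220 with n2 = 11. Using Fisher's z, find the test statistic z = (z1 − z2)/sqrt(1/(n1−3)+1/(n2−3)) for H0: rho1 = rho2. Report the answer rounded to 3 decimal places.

Fisher z-transforms: z1 = atanh(0.493) = 0.540016, z2 = atanh(-0.220) = -0.223656; difference d = 0.763672
Var(d) = 1/10 + 1/8 = 0.1000000 + 0.1250000 = 0.2250000
z = d/√Var(d) = 0.763672 / √0.2250000 = 0.763672 / 0.474342 = 1.610

1.610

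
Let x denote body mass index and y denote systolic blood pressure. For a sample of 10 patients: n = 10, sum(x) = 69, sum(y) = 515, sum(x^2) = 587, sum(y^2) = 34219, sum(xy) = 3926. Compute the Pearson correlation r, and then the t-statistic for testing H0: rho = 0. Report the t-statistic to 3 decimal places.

1.246

S_xy = nΣxy − ΣxΣy = 10·3926 − 69·515 = 39260 − 35535 = 3725
S_xx = nΣx² − (Σx)² = 10·587 − 69² = 5870 − 4761 = 1109
S_yy = nΣy² − (Σy)² = 10·34219 − 515² = 342190 − 265225 = 76965
r = S_xy / √(S_xx·S_yy) = 3725 / √(1109·76965) = 3725 / √85354185 = 3725 / 9238.7329 = 0.4032
t = r·√(n−2)/√(1−r²) = 0.4032·√8 / √(1−0.162570) = 1.140422 / 0.915112 = 1.246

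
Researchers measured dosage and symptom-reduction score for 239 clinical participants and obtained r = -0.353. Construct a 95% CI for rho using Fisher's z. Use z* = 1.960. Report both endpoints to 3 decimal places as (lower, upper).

(-0.459, -0.237)

Fisher z: z_r = atanh(r) = ½·ln((1+(-0.353))/(1−(-0.353))) = -0.368867
SE(z) = 1/√(n−3) = 1/√236 = 0.065094
95% ⇒ z* = 1.960; margin = 1.960·0.065094 = 0.127584
CI on z-scale: (-0.496451, -0.241283)
Back-transform: tanh(-0.496451) = -0.459321, tanh(-0.241283) = -0.236707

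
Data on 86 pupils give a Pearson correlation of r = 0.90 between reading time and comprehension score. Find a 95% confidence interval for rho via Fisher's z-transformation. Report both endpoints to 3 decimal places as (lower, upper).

z_r = atanh(0.90) = 1.472219;  SE = 1/√(n−3) = 1/√83 = 0.109764
z-limits: 1.472219 ± 1.960·0.109764 = 1.472219 ± 0.215137 = [1.257082, 1.687356]
ρ-limits: (tanh 1.257082, tanh 1.687356) = (0.850, 0.934)

(0.850, 0.934)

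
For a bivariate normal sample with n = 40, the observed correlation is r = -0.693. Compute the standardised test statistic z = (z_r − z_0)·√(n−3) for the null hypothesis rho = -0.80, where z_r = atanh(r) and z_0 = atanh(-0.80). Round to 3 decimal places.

z_r = atanh(-0.693) = -0.853705,  z_0 = atanh(-0.80) = -1.098612
SE = 1/√(n−3) = 1/√37 = 0.164399
z = (z_r − z_0)/SE = (-0.853705 − (-1.098612)) / 0.164399 = 0.244907 / 0.164399 = 1.490

1.490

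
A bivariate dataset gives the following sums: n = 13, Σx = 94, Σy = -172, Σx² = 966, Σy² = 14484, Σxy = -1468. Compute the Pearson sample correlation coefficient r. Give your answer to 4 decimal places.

-0.1200

S_xy = nΣxy − ΣxΣy = 13·(-1468) − 94·(-172) = -19084 − (-16168) = -2916
S_xx = nΣx² − (Σx)² = 13·966 − 94² = 12558 − 8836 = 3722
S_yy = nΣy² − (Σy)² = 13·14484 − (-172)² = 188292 − 29584 = 158708
r = S_xy / √(S_xx·S_yy) = -2916 / √(3722·158708) = -2916 / √590711176 = -2916 / 24304.5505 = -0.1200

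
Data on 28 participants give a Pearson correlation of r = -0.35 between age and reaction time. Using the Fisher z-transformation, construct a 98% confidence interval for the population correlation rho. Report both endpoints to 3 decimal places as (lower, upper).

Fisher z: z_r = atanh(r) = ½·ln((1+(-0.35))/(1−(-0.35))) = -0.365444
SE(z) = 1/√(n−3) = 1/√25 = 0.200000
98% ⇒ z* = 2.326; margin = 2.326·0.200000 = 0.465200
CI on z-scale: (-0.830644, 0.099756)
Back-transform: tanh(-0.830644) = -0.680822, tanh(0.099756) = 0.099426

(-0.681, 0.099)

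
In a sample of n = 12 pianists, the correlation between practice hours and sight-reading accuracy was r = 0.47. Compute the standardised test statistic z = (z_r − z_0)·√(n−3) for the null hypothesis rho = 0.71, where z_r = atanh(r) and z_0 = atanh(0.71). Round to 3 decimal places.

-1.131

Fisher z: atanh(0.47) = 0.510070, atanh(0.71) = 0.887184
z = (z_r − z_0)·√(n−3) = (0.510070 − 0.887184)·√9 = -0.377114 · 3.000000 = -1.131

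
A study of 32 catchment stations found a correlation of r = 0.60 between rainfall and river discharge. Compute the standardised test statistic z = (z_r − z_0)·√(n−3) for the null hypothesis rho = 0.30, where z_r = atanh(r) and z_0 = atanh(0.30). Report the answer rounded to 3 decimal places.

Fisher z: atanh(0.60) = 0.693147, atanh(0.30) = 0.309520
z = (z_r − z_0)·√(n−3) = (0.693147 − 0.309520)·√29 = 0.383627 · 5.385165 = 2.066

2.066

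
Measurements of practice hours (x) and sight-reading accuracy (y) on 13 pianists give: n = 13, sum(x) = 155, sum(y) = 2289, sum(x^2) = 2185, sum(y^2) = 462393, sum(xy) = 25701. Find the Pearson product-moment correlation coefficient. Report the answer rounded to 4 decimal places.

S_xy = nΣxy − ΣxΣy = 13·25701 − 155·2289 = 334113 − 354795 = -20682
S_xx = nΣx² − (Σx)² = 13·2185 − 155² = 28405 − 24025 = 4380
S_yy = nΣy² − (Σy)² = 13·462393 − 2289² = 6011109 − 5239521 = 771588
r = S_xy / √(S_xx·S_yy) = -20682 / √(4380·771588) = -20682 / √3379555440 = -20682 / 58133.9440 = -0.3558

-0.3558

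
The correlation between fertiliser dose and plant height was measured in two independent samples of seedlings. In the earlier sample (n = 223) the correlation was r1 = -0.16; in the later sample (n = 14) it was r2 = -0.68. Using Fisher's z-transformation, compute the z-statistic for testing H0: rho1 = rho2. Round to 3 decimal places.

2.161

z1 = atanh(-0.16) = -0.161387,  z2 = atanh(-0.68) = -0.829114
SE = √(1/(n1−3) + 1/(n2−3)) = √(1/220 + 1/11) = √(0.0045455 + 0.0909091) = √0.0954546 = 0.308957
z = (z1 − z2)/SE = (-0.161387 − (-0.829114)) / 0.308957 = 0.667727 / 0.308957 = 2.161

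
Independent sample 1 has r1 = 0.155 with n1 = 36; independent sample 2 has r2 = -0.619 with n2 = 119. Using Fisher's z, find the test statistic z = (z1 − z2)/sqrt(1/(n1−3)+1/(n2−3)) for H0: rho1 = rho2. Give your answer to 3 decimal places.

4.459

Fisher z-transforms: z1 = atanh(0.155) = 0.156259, z2 = atanh(-0.619) = -0.723382; difference d = 0.879641
Var(d) = 1/33 + 1/116 = 0.0303030 + 0.0086207 = 0.0389237
z = d/√Var(d) = 0.879641 / √0.0389237 = 0.879641 / 0.197291 = 4.459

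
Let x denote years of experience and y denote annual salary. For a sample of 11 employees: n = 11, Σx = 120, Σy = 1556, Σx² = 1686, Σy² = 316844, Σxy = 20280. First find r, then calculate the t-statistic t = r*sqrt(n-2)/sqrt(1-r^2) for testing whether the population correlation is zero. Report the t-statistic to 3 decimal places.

1.962

S_xy = nΣxy − ΣxΣy = 11·20280 − 120·1556 = 223080 − 186720 = 36360
S_xx = nΣx² − (Σx)² = 11·1686 − 120² = 18546 − 14400 = 4146
S_yy = nΣy² − (Σy)² = 11·316844 − 1556² = 3485284 − 2421136 = 1064148
r = S_xy / √(S_xx·S_yy) = 36360 / √(4146·1064148) = 36360 / √4411957608 = 36360 / 66422.5685 = 0.5474
t = r·√(n−2)/√(1−r²) = 0.5474·√9 / √(1−0.299647) = 1.642200 / 0.836871 = 1.962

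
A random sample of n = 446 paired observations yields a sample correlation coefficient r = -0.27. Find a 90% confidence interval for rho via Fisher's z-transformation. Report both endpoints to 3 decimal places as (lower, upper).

z_r = atanh(-0.27) = -0.276864;  SE = 1/√(n−3) = 1/√443 = 0.047511
z-limits: -0.276864 ± 1.645·0.047511 = -0.276864 ± 0.078156 = [-0.355020, -0.198708]
ρ-limits: (tanh -0.355020, tanh -0.198708) = (-0.341, -0.196)

(-0.341, -0.196)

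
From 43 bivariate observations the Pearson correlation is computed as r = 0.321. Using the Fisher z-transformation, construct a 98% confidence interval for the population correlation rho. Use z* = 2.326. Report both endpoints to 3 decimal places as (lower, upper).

z_r = atanh(0.321) = 0.332762;  SE = 1/√(n−3) = 1/√40 = 0.158114
z-limits: 0.332762 ± 2.326·0.158114 = 0.332762 ± 0.367773 = [-0.035011, 0.700535]
ρ-limits: (tanh -0.035011, tanh 0.700535) = (-0.035, 0.605)

(-0.035, 0.605)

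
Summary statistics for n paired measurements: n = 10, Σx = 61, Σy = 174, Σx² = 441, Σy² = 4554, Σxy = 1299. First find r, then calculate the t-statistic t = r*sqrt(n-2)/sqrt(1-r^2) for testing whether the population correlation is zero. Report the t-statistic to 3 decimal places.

3.045

Numerator: nΣxy − (Σx)(Σy) = 10·1299 − (61)(174) = 2376
Denominator: √[(nΣx²−(Σx)²)(nΣy²−(Σy)²)]
  nΣx²−(Σx)² = 10·441 − 3721 = 689;  nΣy²−(Σy)² = 10·4554 − 30276 = 15264
  √(689·15264) = √10516896 = 3242.9764
r = 2376 / 3242.9764 = 0.7327
t = r·√(n−2)/√(1−r²) = 0.7327·√8 / √(1−0.536849) = 2.072389 / 0.680552 = 3.045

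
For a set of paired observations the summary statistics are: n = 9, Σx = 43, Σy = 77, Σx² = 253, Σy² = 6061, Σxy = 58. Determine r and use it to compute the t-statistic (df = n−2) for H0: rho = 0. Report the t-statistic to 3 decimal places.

S_xy = nΣxy − ΣxΣy = 9·58 − 43·77 = 522 − 3311 = -2789
S_xx = nΣx² − (Σx)² = 9·253 − 43² = 2277 − 1849 = 428
S_yy = nΣy² − (Σy)² = 9·6061 − 77² = 54549 − 5929 = 48620
r = S_xy / √(S_xx·S_yy) = -2789 / √(428·48620) = -2789 / √20809360 = -2789 / 4561.7277 = -0.6114
t = r·√(n−2)/√(1−r²) = -0.6114·√7 / √(1−0.373810) = -1.617612 / 0.791322 = -2.044

-2.044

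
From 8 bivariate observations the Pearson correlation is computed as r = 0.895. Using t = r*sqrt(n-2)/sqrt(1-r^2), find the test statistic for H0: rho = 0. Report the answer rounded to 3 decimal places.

t = r·√(n−2) / √(1−r²) with r = 0.895, n = 8
  = 0.895·√6 / √(1 − 0.801025)
  = 0.895·2.449490 / 0.446066
  = 2.192294 / 0.446066 = 4.915

4.915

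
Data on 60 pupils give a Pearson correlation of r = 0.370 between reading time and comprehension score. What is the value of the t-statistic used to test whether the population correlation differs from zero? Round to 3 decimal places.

3.033

t = r·√(n−2) / √(1−r²) with r = 0.370, n = 60
  = 0.370·√58 / √(1 − 0.136900)
  = 0.370·7.615773 / 0.929032
  = 2.817836 / 0.929032 = 3.033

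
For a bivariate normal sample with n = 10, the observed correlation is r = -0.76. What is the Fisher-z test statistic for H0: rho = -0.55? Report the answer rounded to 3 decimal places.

Fisher z: atanh(-0.76) = -0.996215, atanh(-0.55) = -0.618381
z = (z_r − z_0)·√(n−3) = (-0.996215 − (-0.618381))·√7 = -0.377834 · 2.645751 = -1.000

-1.000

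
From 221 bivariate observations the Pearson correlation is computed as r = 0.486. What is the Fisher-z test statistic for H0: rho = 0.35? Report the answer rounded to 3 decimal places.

z_r = atanh(0.486) = 0.530810,  z_0 = atanh(0.35) = 0.365444
SE = 1/√(n−3) = 1/√218 = 0.067729
z = (z_r − z_0)/SE = (0.530810 − 0.365444) / 0.067729 = 0.165366 / 0.067729 = 2.442

2.442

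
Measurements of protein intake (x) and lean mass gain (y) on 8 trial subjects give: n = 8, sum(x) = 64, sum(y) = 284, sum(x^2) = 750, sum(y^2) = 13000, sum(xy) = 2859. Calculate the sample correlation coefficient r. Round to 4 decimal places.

0.7044

S_xy = nΣxy − ΣxΣy = 8·2859 − 64·284 = 22872 − 18176 = 4696
S_xx = nΣx² − (Σx)² = 8·750 − 64² = 6000 − 4096 = 1904
S_yy = nΣy² − (Σy)² = 8·13000 − 284² = 104000 − 80656 = 23344
r = S_xy / √(S_xx·S_yy) = 4696 / √(1904·23344) = 4696 / √44446976 = 4696 / 6666.8565 = 0.7044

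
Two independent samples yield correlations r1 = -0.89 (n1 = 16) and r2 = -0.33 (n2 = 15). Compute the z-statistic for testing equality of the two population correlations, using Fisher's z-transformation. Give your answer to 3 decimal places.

Fisher z-transforms: z1 = atanh(-0.89) = -1.421926, z2 = atanh(-0.33) = -0.342828; difference d = -1.079098
Var(d) = 1/13 + 1/12 = 0.0769231 + 0.0833333 = 0.1602564
z = d/√Var(d) = -1.079098 / √0.1602564 = -1.079098 / 0.400320 = -2.696

-2.696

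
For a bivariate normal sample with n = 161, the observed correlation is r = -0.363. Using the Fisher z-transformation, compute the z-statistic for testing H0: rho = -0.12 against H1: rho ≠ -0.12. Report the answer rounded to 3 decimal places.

Fisher z: atanh(-0.363) = -0.380337, atanh(-0.12) = -0.120581
z = (z_r − z_0)·√(n−3) = (-0.380337 − (-0.120581))·√158 = -0.259756 · 12.569805 = -3.265

-3.265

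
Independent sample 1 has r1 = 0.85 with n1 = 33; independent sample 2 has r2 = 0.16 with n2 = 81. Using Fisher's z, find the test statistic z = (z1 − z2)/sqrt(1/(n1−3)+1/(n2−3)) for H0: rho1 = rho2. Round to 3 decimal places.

Fisher z-transforms: z1 = atanh(0.85) = 1.256153, z2 = atanh(0.16) = 0.161387; difference d = 1.094766
Var(d) = 1/30 + 1/78 = 0.0333333 + 0.0128205 = 0.0461538
z = d/√Var(d) = 1.094766 / √0.0461538 = 1.094766 / 0.214834 = 5.096

5.096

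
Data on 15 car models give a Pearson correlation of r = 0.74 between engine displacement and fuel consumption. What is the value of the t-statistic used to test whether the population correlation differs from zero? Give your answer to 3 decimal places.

3.967

t = r·√(n−2) / √(1−r²) with r = 0.74, n = 15
  = 0.74·√13 / √(1 − 0.5476)
  = 0.74·3.605551 / 0.672607
  = 2.668108 / 0.672607 = 3.967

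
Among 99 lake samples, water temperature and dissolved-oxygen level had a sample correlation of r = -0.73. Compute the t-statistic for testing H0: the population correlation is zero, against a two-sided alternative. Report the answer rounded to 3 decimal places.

-10.520

1 − r² = 1 − 0.5329 = 0.4671;  √(1−r²) = 0.683447
√(n−2) = √97 = 9.848858
t = r·√(n−2)/√(1−r²) = -0.73 · 9.848858 / 0.683447 = -10.520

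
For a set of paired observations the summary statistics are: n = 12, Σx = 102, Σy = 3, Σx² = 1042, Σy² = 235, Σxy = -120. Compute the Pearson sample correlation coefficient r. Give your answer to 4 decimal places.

Numerator: nΣxy − (Σx)(Σy) = 12·(-120) − (102)(3) = -1746
Denominator: √[(nΣx²−(Σx)²)(nΣy²−(Σy)²)]
  nΣx²−(Σx)² = 12·1042 − 10404 = 2100;  nΣy²−(Σy)² = 12·235 − 9 = 2811
  √(2100·2811) = √5903100 = 2429.6296
r = -1746 / 2429.6296 = -0.7186

-0.7186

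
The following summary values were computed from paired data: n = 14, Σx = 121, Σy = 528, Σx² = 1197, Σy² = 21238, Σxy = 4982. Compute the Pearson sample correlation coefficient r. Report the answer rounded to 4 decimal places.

0.9352

S_xy = nΣxy − ΣxΣy = 14·4982 − 121·528 = 69748 − 63888 = 5860
S_xx = nΣx² − (Σx)² = 14·1197 − 121² = 16758 − 14641 = 2117
S_yy = nΣy² − (Σy)² = 14·21238 − 528² = 297332 − 278784 = 18548
r = S_xy / √(S_xx·S_yy) = 5860 / √(2117·18548) = 5860 / √39266116 = 5860 / 6266.2681 = 0.9352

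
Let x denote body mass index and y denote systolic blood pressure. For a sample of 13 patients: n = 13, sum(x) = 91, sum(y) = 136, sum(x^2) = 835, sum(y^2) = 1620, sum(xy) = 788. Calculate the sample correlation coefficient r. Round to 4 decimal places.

Numerator: nΣxy − (Σx)(Σy) = 13·788 − (91)(136) = -2132
Denominator: √[(nΣx²−(Σx)²)(nΣy²−(Σy)²)]
  nΣx²−(Σx)² = 13·835 − 8281 = 2574;  nΣy²−(Σy)² = 13·1620 − 18496 = 2564
  √(2574·2564) = √6599736 = 2568.9951
r = -2132 / 2568.9951 = -0.8299

-0.8299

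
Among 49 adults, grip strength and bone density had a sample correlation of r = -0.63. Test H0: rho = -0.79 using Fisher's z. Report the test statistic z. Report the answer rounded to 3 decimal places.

Fisher z: atanh(-0.63) = -0.741416, atanh(-0.79) = -1.071432
z = (z_r − z_0)·√(n−3) = (-0.741416 − (-1.071432))·√46 = 0.330016 · 6.782330 = 2.238

2.238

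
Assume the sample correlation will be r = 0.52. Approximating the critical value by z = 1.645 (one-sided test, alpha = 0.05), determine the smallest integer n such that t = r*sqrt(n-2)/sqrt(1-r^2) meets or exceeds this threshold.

Need r·√(n−2)/√(1−r²) ≥ 1.645
√(n−2) ≥ 1.645·√(1−0.2704) / 0.52 = 1.645·0.854166 / 0.52 = 2.7021
n−2 ≥ 7.3013  ⇒  n ≥ 9.3013
Smallest integer n = 10

10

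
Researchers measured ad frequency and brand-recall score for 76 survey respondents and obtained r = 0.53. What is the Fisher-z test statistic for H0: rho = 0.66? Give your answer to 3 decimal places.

-1.732

z_r = atanh(0.53) = 0.590145,  z_0 = atanh(0.66) = 0.792814
SE = 1/√(n−3) = 1/√73 = 0.117041
z = (z_r − z_0)/SE = (0.590145 − 0.792814) / 0.117041 = -0.202669 / 0.117041 = -1.732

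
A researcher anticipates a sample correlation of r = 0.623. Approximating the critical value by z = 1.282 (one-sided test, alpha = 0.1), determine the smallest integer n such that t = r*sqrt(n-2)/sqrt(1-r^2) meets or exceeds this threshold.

Need r·√(n−2)/√(1−r²) ≥ 1.282
√(n−2) ≥ 1.282·√(1−0.388129) / 0.623 = 1.282·0.782222 / 0.623 = 1.6096
n−2 ≥ 2.5908  ⇒  n ≥ 4.5908
Smallest integer n = 5

5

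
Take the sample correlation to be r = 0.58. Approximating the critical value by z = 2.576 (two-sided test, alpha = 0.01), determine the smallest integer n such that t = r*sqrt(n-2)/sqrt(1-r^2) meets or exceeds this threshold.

16

r√(n−2)/√(1−r²) ≥ 2.576  ⇔  n−2 ≥ (2.576)²·(1−r²)/r²
(1−r²)/r² = (1−0.3364)/0.3364 = 1.9727
n ≥ 2 + 6.635776·1.9727 = 2 + 13.0904 = 15.0904
⌈15.0904⌉ = 16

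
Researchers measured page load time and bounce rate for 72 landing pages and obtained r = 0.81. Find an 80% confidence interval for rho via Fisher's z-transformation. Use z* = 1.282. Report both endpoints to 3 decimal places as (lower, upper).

(0.750, 0.857)

Fisher z: z_r = atanh(r) = ½·ln((1+0.81)/(1−0.81)) = 1.127029
SE(z) = 1/√(n−3) = 1/√69 = 0.120386
80% ⇒ z* = 1.282; margin = 1.282·0.120386 = 0.154335
CI on z-scale: (0.972694, 1.281364)
Back-transform: tanh(0.972694) = 0.749886, tanh(1.281364) = 0.856848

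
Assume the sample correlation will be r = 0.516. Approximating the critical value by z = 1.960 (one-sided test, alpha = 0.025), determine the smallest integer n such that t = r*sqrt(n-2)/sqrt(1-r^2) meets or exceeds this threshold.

13

Need r·√(n−2)/√(1−r²) ≥ 1.960
√(n−2) ≥ 1.960·√(1−0.266256) / 0.516 = 1.960·0.856589 / 0.516 = 3.2537
n−2 ≥ 10.5866  ⇒  n ≥ 12.5866
Smallest integer n = 13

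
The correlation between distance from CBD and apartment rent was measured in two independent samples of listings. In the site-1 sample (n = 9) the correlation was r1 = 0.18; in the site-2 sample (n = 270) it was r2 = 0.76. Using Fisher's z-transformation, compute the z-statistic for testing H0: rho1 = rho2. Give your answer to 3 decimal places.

-1.972

Fisher z-transforms: z1 = atanh(0.18) = 0.181983, z2 = atanh(0.76) = 0.996215; difference d = -0.814232
Var(d) = 1/6 + 1/267 = 0.1666667 + 0.0037453 = 0.1704120
z = d/√Var(d) = -0.814232 / √0.1704120 = -0.814232 / 0.412810 = -1.972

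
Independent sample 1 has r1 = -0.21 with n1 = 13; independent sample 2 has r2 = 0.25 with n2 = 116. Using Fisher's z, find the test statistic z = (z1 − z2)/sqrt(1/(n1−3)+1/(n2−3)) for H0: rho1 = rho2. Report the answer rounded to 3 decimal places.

-1.420

Fisher z-transforms: z1 = atanh(-0.21) = -0.213171, z2 = atanh(0.25) = 0.255413; difference d = -0.468584
Var(d) = 1/10 + 1/113 = 0.1000000 + 0.0088496 = 0.1088496
z = d/√Var(d) = -0.468584 / √0.1088496 = -0.468584 / 0.329924 = -1.420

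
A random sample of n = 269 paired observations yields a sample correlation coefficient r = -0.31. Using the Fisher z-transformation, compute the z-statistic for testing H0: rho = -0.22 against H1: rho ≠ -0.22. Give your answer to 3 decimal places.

z_r = atanh(-0.31) = -0.320545,  z_0 = atanh(-0.22) = -0.223656
SE = 1/√(n−3) = 1/√266 = 0.061314
z = (z_r − z_0)/SE = (-0.320545 − (-0.223656)) / 0.061314 = -0.096889 / 0.061314 = -1.580

-1.580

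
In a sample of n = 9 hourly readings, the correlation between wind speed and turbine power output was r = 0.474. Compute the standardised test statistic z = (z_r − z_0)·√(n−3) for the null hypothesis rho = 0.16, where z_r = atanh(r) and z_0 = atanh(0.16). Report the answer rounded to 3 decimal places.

z_r = atanh(0.474) = 0.515217,  z_0 = atanh(0.16) = 0.161387
SE = 1/√(n−3) = 1/√6 = 0.408248
z = (z_r − z_0)/SE = (0.515217 − 0.161387) / 0.408248 = 0.353830 / 0.408248 = 0.867

0.867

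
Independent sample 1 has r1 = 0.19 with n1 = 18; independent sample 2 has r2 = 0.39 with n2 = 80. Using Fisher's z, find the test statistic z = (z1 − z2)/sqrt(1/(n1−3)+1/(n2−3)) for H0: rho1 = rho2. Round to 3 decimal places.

-0.778

Fisher z-transforms: z1 = atanh(0.19) = 0.192337, z2 = atanh(0.39) = 0.411800; difference d = -0.219463
Var(d) = 1/15 + 1/77 = 0.0666667 + 0.0129870 = 0.0796537
z = d/√Var(d) = -0.219463 / √0.0796537 = -0.219463 / 0.282230 = -0.778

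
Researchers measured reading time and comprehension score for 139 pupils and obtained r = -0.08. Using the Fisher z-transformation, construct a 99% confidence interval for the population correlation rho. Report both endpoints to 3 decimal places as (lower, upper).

(-0.292, 0.140)

Fisher z: z_r = atanh(r) = ½·ln((1+(-0.08))/(1−(-0.08))) = -0.080171
SE(z) = 1/√(n−3) = 1/√136 = 0.085749
99% ⇒ z* = 2.576; margin = 2.576·0.085749 = 0.220889
CI on z-scale: (-0.301060, 0.140718)
Back-transform: tanh(-0.301060) = -0.292282, tanh(0.140718) = 0.139796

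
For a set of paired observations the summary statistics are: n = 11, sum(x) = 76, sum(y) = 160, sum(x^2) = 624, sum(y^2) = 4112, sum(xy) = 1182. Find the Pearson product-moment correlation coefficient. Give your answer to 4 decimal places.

S_xy = nΣxy − ΣxΣy = 11·1182 − 76·160 = 13002 − 12160 = 842
S_xx = nΣx² − (Σx)² = 11·624 − 76² = 6864 − 5776 = 1088
S_yy = nΣy² − (Σy)² = 11·4112 − 160² = 45232 − 25600 = 19632
r = S_xy / √(S_xx·S_yy) = 842 / √(1088·19632) = 842 / √21359616 = 842 / 4621.6465 = 0.1822

0.1822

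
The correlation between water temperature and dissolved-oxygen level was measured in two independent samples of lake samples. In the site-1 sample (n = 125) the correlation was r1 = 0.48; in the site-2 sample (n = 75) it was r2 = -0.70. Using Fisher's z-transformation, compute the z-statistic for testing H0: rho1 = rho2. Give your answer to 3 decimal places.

z1 = atanh(0.48) = 0.522984,  z2 = atanh(-0.70) = -0.867301
SE = √(1/(n1−3) + 1/(n2−3)) = √(1/122 + 1/72) = √(0.0081967 + 0.0138889) = √0.0220856 = 0.148612
z = (z1 − z2)/SE = (0.522984 − (-0.867301)) / 0.148612 = 1.390285 / 0.148612 = 9.355

9.355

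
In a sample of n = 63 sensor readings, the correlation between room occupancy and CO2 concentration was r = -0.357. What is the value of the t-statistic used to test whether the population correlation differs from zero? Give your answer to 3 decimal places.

1 − r² = 1 − 0.127449 = 0.872551;  √(1−r²) = 0.934104
√(n−2) = √61 = 7.810250
t = r·√(n−2)/√(1−r²) = -0.357 · 7.810250 / 0.934104 = -2.985

-2.985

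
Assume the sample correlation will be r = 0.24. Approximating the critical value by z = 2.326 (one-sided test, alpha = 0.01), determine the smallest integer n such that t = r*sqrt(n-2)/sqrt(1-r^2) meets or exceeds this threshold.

Need r·√(n−2)/√(1−r²) ≥ 2.326
√(n−2) ≥ 2.326·√(1−0.0576) / 0.24 = 2.326·0.970773 / 0.24 = 9.4084
n−2 ≥ 88.5180  ⇒  n ≥ 90.5180
Smallest integer n = 91

91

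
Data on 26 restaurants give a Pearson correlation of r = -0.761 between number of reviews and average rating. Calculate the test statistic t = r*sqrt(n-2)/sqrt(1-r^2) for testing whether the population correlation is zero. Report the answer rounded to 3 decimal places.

1 − r² = 1 − 0.579121 = 0.420879;  √(1−r²) = 0.648752
√(n−2) = √24 = 4.898979
t = r·√(n−2)/√(1−r²) = -0.761 · 4.898979 / 0.648752 = -5.747

-5.747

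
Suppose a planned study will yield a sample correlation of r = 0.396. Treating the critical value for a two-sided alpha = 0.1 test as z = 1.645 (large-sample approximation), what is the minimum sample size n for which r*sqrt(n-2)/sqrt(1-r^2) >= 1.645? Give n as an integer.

Need r·√(n−2)/√(1−r²) ≥ 1.645
√(n−2) ≥ 1.645·√(1−0.156816) / 0.396 = 1.645·0.918251 / 0.396 = 3.8145
n−2 ≥ 14.5504  ⇒  n ≥ 16.5504
Smallest integer n = 17

17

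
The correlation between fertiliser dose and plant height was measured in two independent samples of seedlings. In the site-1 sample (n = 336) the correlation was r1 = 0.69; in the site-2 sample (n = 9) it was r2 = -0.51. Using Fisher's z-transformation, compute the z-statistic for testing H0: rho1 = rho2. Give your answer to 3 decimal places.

3.425

z1 = atanh(0.69) = 0.847956,  z2 = atanh(-0.51) = -0.562730
SE = √(1/(n1−3) + 1/(n2−3)) = √(1/333 + 1/6) = √(0.0030030 + 0.1666667) = √0.1696697 = 0.411910
z = (z1 − z2)/SE = (0.847956 − (-0.562730)) / 0.411910 = 1.410686 / 0.411910 = 3.425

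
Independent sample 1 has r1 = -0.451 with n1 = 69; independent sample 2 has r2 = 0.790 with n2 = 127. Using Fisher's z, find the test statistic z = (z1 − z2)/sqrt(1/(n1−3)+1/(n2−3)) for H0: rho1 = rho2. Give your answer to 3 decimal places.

-10.221

Fisher z-transforms: z1 = atanh(-0.451) = -0.485955, z2 = atanh(0.790) = 1.071432; difference d = -1.557387
Var(d) = 1/66 + 1/124 = 0.0151515 + 0.0080645 = 0.0232160
z = d/√Var(d) = -1.557387 / √0.0232160 = -1.557387 / 0.152368 = -10.221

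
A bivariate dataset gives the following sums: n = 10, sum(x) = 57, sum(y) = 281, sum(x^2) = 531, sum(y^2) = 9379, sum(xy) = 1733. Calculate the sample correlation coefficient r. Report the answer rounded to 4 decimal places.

Numerator: nΣxy − (Σx)(Σy) = 10·1733 − (57)(281) = 1313
Denominator: √[(nΣx²−(Σx)²)(nΣy²−(Σy)²)]
  nΣx²−(Σx)² = 10·531 − 3249 = 2061;  nΣy²−(Σy)² = 10·9379 − 78961 = 14829
  √(2061·14829) = √30562569 = 5528.3423
r = 1313 / 5528.3423 = 0.2375

0.2375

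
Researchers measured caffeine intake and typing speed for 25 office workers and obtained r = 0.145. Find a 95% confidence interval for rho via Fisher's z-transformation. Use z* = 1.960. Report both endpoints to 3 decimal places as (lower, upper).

(-0.265, 0.511)

Fisher z: z_r = atanh(r) = ½·ln((1+0.145)/(1−0.145)) = 0.146029
SE(z) = 1/√(n−3) = 1/√22 = 0.213201
95% ⇒ z* = 1.960; margin = 1.960·0.213201 = 0.417874
CI on z-scale: (-0.271845, 0.563903)
Back-transform: tanh(-0.271845) = -0.265341, tanh(0.563903) = 0.510868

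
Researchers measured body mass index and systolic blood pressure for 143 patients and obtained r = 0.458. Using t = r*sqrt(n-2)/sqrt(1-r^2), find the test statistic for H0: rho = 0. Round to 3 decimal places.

1 − r² = 1 − 0.209764 = 0.790236;  √(1−r²) = 0.888952
√(n−2) = √141 = 11.874342
t = r·√(n−2)/√(1−r²) = 0.458 · 11.874342 / 0.888952 = 6.118

6.118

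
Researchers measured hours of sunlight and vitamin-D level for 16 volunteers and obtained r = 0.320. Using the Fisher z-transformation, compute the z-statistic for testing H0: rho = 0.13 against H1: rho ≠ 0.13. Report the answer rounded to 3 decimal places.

Fisher z: atanh(0.320) = 0.331647, atanh(0.13) = 0.130740
z = (z_r − z_0)·√(n−3) = (0.331647 − 0.130740)·√13 = 0.200907 · 3.605551 = 0.724

0.724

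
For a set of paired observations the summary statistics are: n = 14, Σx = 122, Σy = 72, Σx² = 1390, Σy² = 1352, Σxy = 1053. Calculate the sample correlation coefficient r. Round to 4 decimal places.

0.7513

Numerator: nΣxy − (Σx)(Σy) = 14·1053 − (122)(72) = 5958
Denominator: √[(nΣx²−(Σx)²)(nΣy²−(Σy)²)]
  nΣx²−(Σx)² = 14·1390 − 14884 = 4576;  nΣy²−(Σy)² = 14·1352 − 5184 = 13744
  √(4576·13744) = √62892544 = 7930.4820
r = 5958 / 7930.4820 = 0.7513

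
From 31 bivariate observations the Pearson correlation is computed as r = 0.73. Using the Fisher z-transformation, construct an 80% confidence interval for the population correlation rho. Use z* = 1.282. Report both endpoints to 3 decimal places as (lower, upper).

(0.596, 0.825)

z_r = atanh(0.73) = 0.928727;  SE = 1/√(n−3) = 1/√28 = 0.188982
z-limits: 0.928727 ± 1.282·0.188982 = 0.928727 ± 0.242275 = [0.686452, 1.171002]
ρ-limits: (tanh 0.686452, tanh 1.171002) = (0.596, 0.825)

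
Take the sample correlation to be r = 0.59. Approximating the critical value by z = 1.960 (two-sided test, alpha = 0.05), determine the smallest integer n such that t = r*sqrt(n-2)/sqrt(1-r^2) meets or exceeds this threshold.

10

Need r·√(n−2)/√(1−r²) ≥ 1.960
√(n−2) ≥ 1.960·√(1−0.3481) / 0.59 = 1.960·0.807403 / 0.59 = 2.6822
n−2 ≥ 7.1942  ⇒  n ≥ 9.1942
Smallest integer n = 10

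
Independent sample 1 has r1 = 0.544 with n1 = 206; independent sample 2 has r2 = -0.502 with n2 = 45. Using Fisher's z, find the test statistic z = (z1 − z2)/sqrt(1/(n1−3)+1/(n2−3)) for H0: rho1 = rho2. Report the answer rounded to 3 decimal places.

Fisher z-transforms: z1 = atanh(0.544) = 0.609819, z2 = atanh(-0.502) = -0.551976; difference d = 1.161795
Var(d) = 1/203 + 1/42 = 0.0049261 + 0.0238095 = 0.0287356
z = d/√Var(d) = 1.161795 / √0.0287356 = 1.161795 / 0.169516 = 6.854

6.854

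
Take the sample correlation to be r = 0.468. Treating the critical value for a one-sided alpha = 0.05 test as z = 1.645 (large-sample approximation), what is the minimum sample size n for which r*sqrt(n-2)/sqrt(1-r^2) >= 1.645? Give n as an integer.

12

Need r·√(n−2)/√(1−r²) ≥ 1.645
√(n−2) ≥ 1.645·√(1−0.219024) / 0.468 = 1.645·0.883728 / 0.468 = 3.1063
n−2 ≥ 9.6491  ⇒  n ≥ 11.6491
Smallest integer n = 12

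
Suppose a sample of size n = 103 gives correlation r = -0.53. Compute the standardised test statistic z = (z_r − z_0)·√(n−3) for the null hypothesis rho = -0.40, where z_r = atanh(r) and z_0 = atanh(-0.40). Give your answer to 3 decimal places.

-1.665

z_r = atanh(-0.53) = -0.590145,  z_0 = atanh(-0.40) = -0.423649
SE = 1/√(n−3) = 1/√100 = 0.100000
z = (z_r − z_0)/SE = (-0.590145 − (-0.423649)) / 0.100000 = -0.166496 / 0.100000 = -1.665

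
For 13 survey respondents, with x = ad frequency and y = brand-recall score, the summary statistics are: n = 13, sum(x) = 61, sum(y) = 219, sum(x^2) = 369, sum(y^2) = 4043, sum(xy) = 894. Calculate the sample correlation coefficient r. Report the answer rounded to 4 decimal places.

Numerator: nΣxy − (Σx)(Σy) = 13·894 − (61)(219) = -1737
Denominator: √[(nΣx²−(Σx)²)(nΣy²−(Σy)²)]
  nΣx²−(Σx)² = 13·369 − 3721 = 1076;  nΣy²−(Σy)² = 13·4043 − 47961 = 4598
  √(1076·4598) = √4947448 = 2224.2860
r = -1737 / 2224.2860 = -0.7809

-0.7809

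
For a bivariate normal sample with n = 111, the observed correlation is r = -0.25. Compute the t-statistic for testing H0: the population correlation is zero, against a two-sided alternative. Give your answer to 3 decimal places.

-2.696

1 − r² = 1 − 0.0625 = 0.9375;  √(1−r²) = 0.968246
√(n−2) = √109 = 10.440307
t = r·√(n−2)/√(1−r²) = -0.25 · 10.440307 / 0.968246 = -2.696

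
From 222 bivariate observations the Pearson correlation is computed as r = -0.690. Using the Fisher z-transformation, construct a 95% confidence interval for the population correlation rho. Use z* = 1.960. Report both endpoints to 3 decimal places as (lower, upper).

(-0.753, -0.614)

Fisher z: z_r = atanh(r) = ½·ln((1+(-0.690))/(1−(-0.690))) = -0.847956
SE(z) = 1/√(n−3) = 1/√219 = 0.067574
95% ⇒ z* = 1.960; margin = 1.960·0.067574 = 0.132445
CI on z-scale: (-0.980401, -0.715511)
Back-transform: tanh(-0.980401) = -0.753239, tanh(-0.715511) = -0.614121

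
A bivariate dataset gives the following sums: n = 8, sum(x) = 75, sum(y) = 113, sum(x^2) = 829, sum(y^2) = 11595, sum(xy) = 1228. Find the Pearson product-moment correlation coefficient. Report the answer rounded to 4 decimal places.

0.1503

Numerator: nΣxy − (Σx)(Σy) = 8·1228 − (75)(113) = 1349
Denominator: √[(nΣx²−(Σx)²)(nΣy²−(Σy)²)]
  nΣx²−(Σx)² = 8·829 − 5625 = 1007;  nΣy²−(Σy)² = 8·11595 − 12769 = 79991
  √(1007·79991) = √80550937 = 8975.0174
r = 1349 / 8975.0174 = 0.1503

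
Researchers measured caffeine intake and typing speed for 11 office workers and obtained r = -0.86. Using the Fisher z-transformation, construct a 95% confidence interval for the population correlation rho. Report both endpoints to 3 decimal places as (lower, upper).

Fisher z: z_r = atanh(r) = ½·ln((1+(-0.86))/(1−(-0.86))) = -1.293345
SE(z) = 1/√(n−3) = 1/√8 = 0.353553
95% ⇒ z* = 1.960; margin = 1.960·0.353553 = 0.692964
CI on z-scale: (-1.986309, -0.600381)
Back-transform: tanh(-1.986309) = -0.963047, tanh(-0.600381) = -0.537321

(-0.963, -0.537)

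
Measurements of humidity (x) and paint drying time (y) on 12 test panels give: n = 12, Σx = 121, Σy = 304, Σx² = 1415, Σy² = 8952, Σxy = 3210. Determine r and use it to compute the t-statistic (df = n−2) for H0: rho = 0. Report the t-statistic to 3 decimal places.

0.969

Numerator: nΣxy − (Σx)(Σy) = 12·3210 − (121)(304) = 1736
Denominator: √[(nΣx²−(Σx)²)(nΣy²−(Σy)²)]
  nΣx²−(Σx)² = 12·1415 − 14641 = 2339;  nΣy²−(Σy)² = 12·8952 − 92416 = 15008
  √(2339·15008) = √35103712 = 5924.8386
r = 1736 / 5924.8386 = 0.2930
t = r·√(n−2)/√(1−r²) = 0.2930·√10 / √(1−0.085849) = 0.926547 / 0.956112 = 0.969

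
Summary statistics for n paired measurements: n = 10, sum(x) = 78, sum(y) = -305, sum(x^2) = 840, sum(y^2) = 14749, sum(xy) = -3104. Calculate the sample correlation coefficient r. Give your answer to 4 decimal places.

S_xy = nΣxy − ΣxΣy = 10·(-3104) − 78·(-305) = -31040 − (-23790) = -7250
S_xx = nΣx² − (Σx)² = 10·840 − 78² = 8400 − 6084 = 2316
S_yy = nΣy² − (Σy)² = 10·14749 − (-305)² = 147490 − 93025 = 54465
r = S_xy / √(S_xx·S_yy) = -7250 / √(2316·54465) = -7250 / √126140940 = -7250 / 11231.2484 = -0.6455

-0.6455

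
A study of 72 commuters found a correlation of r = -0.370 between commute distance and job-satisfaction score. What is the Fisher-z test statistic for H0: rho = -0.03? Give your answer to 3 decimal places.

Fisher z: atanh(-0.370) = -0.388423, atanh(-0.03) = -0.030009
z = (z_r − z_0)·√(n−3) = (-0.388423 − (-0.030009))·√69 = -0.358414 · 8.306624 = -2.977

-2.977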